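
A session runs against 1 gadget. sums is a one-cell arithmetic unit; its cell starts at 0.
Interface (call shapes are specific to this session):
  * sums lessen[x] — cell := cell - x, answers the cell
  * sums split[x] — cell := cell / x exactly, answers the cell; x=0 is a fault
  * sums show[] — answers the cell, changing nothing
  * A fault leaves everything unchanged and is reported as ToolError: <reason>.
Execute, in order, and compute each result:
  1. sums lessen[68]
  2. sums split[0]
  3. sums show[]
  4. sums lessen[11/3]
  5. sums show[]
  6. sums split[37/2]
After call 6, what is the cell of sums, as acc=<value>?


==> sums lessen(68)
<== -68
==> sums split(0)
<== ToolError: division by zero
==> sums show()
<== -68
==> sums lessen(11/3)
<== -215/3
==> sums show()
<== -215/3
==> sums split(37/2)
<== -430/111

Answer: acc=-430/111


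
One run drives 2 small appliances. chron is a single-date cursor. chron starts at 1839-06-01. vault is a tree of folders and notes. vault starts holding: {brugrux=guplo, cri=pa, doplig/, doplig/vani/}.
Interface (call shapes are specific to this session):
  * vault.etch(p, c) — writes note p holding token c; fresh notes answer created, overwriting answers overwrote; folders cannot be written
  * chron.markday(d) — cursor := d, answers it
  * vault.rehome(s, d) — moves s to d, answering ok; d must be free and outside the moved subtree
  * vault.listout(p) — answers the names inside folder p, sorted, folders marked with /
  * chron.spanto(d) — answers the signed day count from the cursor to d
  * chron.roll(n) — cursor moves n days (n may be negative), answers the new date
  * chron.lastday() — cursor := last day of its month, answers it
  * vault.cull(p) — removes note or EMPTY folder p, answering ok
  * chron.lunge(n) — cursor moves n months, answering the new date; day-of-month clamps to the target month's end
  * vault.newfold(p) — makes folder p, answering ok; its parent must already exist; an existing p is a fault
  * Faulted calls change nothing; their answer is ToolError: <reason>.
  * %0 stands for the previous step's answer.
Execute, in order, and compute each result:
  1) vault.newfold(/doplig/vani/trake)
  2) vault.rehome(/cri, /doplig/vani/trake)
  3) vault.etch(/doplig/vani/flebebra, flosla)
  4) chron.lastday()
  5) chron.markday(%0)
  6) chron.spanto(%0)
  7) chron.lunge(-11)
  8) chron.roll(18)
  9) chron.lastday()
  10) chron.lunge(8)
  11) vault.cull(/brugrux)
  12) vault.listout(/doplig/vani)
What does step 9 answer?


Answer: 1838-08-31

Derivation:
Act: newfold[p='/doplig/vani/trake']
Obs: ok
Act: rehome[s='/cri'; d='/doplig/vani/trake']
Obs: ToolError: exists
Act: etch[p='/doplig/vani/flebebra'; c='flosla']
Obs: created
Act: lastday[]
Obs: 1839-06-30
Act: markday[d='%0']
Obs: 1839-06-30
Act: spanto[d='%0']
Obs: 0
Act: lunge[n='-11']
Obs: 1838-07-30
Act: roll[n='18']
Obs: 1838-08-17
Act: lastday[]
Obs: 1838-08-31
Act: lunge[n='8']
Obs: 1839-04-30
Act: cull[p='/brugrux']
Obs: ok
Act: listout[p='/doplig/vani']
Obs: [flebebra, trake/]


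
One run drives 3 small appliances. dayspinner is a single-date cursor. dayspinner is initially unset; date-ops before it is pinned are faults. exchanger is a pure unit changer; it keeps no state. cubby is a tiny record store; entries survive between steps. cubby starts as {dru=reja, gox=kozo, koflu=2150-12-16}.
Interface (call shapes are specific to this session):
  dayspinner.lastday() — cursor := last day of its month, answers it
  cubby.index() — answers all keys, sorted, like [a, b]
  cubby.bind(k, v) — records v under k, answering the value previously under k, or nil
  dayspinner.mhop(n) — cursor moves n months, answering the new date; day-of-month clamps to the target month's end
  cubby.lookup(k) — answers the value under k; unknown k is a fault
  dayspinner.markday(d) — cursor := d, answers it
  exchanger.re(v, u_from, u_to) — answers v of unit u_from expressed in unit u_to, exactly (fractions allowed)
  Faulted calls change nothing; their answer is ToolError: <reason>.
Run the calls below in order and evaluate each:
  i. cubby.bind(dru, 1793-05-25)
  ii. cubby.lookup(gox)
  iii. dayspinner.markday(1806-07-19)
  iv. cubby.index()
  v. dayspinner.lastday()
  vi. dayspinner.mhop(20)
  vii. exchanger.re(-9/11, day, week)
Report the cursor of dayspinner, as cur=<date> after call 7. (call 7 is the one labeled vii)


-> cubby.bind(k→dru, v→1793-05-25)
<- reja
-> cubby.lookup(k→gox)
<- kozo
-> dayspinner.markday(d→1806-07-19)
<- 1806-07-19
-> cubby.index()
<- [dru, gox, koflu]
-> dayspinner.lastday()
<- 1806-07-31
-> dayspinner.mhop(n→20)
<- 1808-03-31
-> exchanger.re(v→-9/11, u_from→day, u_to→week)
<- -9/77

Answer: cur=1808-03-31


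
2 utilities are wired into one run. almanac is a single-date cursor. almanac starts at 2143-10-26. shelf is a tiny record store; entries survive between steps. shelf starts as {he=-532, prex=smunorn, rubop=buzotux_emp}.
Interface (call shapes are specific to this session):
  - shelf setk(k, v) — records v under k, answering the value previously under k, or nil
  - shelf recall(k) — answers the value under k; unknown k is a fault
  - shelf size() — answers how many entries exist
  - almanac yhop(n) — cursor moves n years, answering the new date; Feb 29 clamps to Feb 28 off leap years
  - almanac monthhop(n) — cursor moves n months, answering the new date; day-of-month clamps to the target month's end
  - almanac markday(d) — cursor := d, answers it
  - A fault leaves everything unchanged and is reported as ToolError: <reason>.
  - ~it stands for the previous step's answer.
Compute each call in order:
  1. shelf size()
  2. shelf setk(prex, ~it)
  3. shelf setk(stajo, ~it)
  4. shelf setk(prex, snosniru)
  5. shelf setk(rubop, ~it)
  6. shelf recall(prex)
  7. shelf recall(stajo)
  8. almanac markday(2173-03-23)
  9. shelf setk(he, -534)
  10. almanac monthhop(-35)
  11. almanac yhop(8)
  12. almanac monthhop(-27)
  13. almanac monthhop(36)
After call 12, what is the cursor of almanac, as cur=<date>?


-- 1. shelf size() == 3
-- 2. shelf setk(k: prex, v: ~it) == smunorn
-- 3. shelf setk(k: stajo, v: ~it) == nil
-- 4. shelf setk(k: prex, v: snosniru) == 3
-- 5. shelf setk(k: rubop, v: ~it) == buzotux_emp
-- 6. shelf recall(k: prex) == snosniru
-- 7. shelf recall(k: stajo) == smunorn
-- 8. almanac markday(d: 2173-03-23) == 2173-03-23
-- 9. shelf setk(k: he, v: -534) == -532
-- 10. almanac monthhop(n: -35) == 2170-04-23
-- 11. almanac yhop(n: 8) == 2178-04-23
-- 12. almanac monthhop(n: -27) == 2176-01-23
-- 13. almanac monthhop(n: 36) == 2179-01-23

Answer: cur=2176-01-23


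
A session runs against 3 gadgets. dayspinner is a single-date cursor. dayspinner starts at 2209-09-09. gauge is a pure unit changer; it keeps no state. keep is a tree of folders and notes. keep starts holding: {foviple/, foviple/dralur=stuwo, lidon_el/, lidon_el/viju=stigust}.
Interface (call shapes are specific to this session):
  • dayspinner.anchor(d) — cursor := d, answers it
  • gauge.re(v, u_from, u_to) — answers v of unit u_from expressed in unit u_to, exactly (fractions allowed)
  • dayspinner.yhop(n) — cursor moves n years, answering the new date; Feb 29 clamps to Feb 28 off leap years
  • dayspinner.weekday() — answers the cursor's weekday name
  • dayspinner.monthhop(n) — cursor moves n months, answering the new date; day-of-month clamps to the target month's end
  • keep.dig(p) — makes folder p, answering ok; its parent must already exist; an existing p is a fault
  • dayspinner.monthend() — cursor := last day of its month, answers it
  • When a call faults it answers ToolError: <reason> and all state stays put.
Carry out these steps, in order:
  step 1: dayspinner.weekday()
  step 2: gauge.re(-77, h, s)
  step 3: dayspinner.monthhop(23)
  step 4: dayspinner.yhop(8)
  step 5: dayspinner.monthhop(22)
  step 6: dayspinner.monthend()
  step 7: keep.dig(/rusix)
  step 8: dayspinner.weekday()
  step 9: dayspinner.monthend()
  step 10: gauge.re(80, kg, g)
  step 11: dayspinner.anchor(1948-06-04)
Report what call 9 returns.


Then weekday(): Saturday.
Now I run re passing -77, h, s, yielding -277200.
Next I call monthhop passing 23, → 2211-08-09.
Now I run yhop passing 8, — result: 2219-08-09.
Using monthhop passing 22, → 2221-06-09.
Calling monthend(), and see 2221-06-30.
Calling dig passing /rusix, and get ok.
Using weekday(), and see Saturday.
I invoke monthend, giving 2221-06-30.
I call re passing 80, kg, g, yielding 80000.
I run anchor passing 1948-06-04, — result: 1948-06-04.

Answer: 2221-06-30


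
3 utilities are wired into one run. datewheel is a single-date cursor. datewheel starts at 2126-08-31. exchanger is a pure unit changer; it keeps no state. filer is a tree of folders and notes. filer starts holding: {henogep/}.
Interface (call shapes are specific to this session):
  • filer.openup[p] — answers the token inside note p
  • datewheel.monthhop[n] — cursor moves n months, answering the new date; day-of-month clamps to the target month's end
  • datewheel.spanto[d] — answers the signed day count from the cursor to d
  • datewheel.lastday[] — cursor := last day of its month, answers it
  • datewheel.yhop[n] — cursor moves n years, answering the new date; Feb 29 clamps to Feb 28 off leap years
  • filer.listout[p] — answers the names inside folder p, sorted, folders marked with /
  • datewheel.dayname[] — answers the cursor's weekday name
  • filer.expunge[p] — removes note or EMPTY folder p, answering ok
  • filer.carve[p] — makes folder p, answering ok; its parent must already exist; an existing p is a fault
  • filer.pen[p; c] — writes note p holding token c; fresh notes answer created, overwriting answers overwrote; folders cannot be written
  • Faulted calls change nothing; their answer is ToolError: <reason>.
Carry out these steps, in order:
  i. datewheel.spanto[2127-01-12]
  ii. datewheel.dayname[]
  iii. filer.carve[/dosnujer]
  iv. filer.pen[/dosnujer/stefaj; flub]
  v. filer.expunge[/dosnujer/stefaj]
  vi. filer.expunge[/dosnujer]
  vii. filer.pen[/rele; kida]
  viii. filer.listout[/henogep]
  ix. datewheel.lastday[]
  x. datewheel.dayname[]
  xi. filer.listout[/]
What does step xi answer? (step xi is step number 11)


Do: spanto[d=2127-01-12]
See: 134
Do: dayname[]
See: Saturday
Do: carve[p=/dosnujer]
See: ok
Do: pen[p=/dosnujer/stefaj; c=flub]
See: created
Do: expunge[p=/dosnujer/stefaj]
See: ok
Do: expunge[p=/dosnujer]
See: ok
Do: pen[p=/rele; c=kida]
See: created
Do: listout[p=/henogep]
See: []
Do: lastday[]
See: 2126-08-31
Do: dayname[]
See: Saturday
Do: listout[p=/]
See: [henogep/, rele]

Answer: [henogep/, rele]


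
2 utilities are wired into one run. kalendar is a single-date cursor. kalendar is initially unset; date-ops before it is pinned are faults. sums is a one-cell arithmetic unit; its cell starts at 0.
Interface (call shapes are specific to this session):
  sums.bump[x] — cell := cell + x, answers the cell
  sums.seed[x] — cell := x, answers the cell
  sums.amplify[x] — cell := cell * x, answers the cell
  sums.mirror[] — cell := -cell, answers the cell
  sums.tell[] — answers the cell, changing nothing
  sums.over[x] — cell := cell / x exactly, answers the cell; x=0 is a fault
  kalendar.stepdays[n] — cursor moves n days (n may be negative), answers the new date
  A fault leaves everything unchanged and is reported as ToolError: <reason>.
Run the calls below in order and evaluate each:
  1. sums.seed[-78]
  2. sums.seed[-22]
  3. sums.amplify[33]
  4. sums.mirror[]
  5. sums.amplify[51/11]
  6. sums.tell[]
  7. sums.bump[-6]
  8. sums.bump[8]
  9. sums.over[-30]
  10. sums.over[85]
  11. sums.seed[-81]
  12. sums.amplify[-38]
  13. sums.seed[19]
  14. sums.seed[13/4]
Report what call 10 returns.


Invoking sums.seed passing x: -78, which returns -78.
I use sums.seed passing x: -22, → -22.
I call sums.amplify passing x: 33, → -726.
I try sums.mirror(), — result: 726.
Calling sums.amplify passing x: 51/11, which returns 3366.
Then sums.tell(), giving 3366.
Then sums.bump passing x: -6, giving 3360.
I invoke sums.bump passing x: 8: 3368.
Calling sums.over passing x: -30: -1684/15.
Then sums.over passing x: 85, which returns -1684/1275.
I run sums.seed passing x: -81, which returns -81.
I call sums.amplify passing x: -38, and see 3078.
Calling sums.seed passing x: 19, and observe 19.
Using sums.seed passing x: 13/4, which returns 13/4.

Answer: -1684/1275


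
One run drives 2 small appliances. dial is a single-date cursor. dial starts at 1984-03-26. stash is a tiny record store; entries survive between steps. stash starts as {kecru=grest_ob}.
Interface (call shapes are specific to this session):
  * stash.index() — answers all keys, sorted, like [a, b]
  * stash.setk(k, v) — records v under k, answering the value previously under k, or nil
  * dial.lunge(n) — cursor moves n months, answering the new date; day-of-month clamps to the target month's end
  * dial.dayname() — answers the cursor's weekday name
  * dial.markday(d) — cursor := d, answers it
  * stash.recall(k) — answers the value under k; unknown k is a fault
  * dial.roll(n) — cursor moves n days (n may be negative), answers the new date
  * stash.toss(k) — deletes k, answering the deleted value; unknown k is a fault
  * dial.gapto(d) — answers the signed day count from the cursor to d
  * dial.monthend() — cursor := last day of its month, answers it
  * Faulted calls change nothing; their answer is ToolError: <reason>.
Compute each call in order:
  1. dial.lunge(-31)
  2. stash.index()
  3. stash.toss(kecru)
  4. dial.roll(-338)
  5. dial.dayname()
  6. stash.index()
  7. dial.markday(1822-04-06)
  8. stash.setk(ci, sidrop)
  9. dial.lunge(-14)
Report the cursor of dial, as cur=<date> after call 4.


% dial.lunge n=-31
  1981-08-26
% stash.index
  [kecru]
% stash.toss k=kecru
  grest_ob
% dial.roll n=-338
  1980-09-22
% dial.dayname
  Monday
% stash.index
  []
% dial.markday d=1822-04-06
  1822-04-06
% stash.setk k=ci v=sidrop
  nil
% dial.lunge n=-14
  1821-02-06

Answer: cur=1980-09-22


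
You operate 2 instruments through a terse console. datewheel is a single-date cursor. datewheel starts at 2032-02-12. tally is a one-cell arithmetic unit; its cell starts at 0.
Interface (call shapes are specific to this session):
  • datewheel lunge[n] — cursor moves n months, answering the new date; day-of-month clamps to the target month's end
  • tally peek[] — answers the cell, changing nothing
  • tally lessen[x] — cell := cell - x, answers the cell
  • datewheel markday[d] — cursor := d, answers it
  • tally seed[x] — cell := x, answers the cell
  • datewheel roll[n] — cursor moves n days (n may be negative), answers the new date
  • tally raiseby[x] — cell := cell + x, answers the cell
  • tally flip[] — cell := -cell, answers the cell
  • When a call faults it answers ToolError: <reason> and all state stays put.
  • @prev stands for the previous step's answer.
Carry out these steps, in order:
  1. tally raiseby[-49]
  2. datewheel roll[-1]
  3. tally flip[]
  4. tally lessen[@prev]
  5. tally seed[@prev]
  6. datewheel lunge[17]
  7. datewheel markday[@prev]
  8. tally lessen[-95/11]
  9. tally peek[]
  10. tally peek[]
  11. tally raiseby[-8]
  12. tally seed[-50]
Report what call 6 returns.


Answer: 2033-07-11

Derivation:
CALL tally raiseby[x→-49]
RET  -49
CALL datewheel roll[n→-1]
RET  2032-02-11
CALL tally flip[]
RET  49
CALL tally lessen[x→@prev]
RET  0
CALL tally seed[x→@prev]
RET  0
CALL datewheel lunge[n→17]
RET  2033-07-11
CALL datewheel markday[d→@prev]
RET  2033-07-11
CALL tally lessen[x→-95/11]
RET  95/11
CALL tally peek[]
RET  95/11
CALL tally peek[]
RET  95/11
CALL tally raiseby[x→-8]
RET  7/11
CALL tally seed[x→-50]
RET  -50


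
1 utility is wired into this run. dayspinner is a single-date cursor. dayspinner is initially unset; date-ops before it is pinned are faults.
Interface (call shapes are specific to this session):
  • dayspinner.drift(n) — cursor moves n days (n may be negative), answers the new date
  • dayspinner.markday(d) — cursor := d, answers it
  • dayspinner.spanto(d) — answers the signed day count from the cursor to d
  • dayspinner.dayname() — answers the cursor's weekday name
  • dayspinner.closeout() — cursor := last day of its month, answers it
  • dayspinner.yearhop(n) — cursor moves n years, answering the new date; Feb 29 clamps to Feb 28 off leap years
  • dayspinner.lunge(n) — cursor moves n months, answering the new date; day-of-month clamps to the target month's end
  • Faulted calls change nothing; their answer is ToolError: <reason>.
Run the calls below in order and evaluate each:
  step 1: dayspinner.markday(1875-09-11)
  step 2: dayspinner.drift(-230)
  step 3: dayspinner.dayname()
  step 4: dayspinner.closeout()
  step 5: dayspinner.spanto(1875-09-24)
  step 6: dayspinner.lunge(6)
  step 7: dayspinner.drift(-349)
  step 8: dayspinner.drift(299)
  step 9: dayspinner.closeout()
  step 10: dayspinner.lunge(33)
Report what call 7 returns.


→ dayspinner.markday(1875-09-11)
← 1875-09-11
→ dayspinner.drift(-230)
← 1875-01-24
→ dayspinner.dayname()
← Sunday
→ dayspinner.closeout()
← 1875-01-31
→ dayspinner.spanto(1875-09-24)
← 236
→ dayspinner.lunge(6)
← 1875-07-31
→ dayspinner.drift(-349)
← 1874-08-16
→ dayspinner.drift(299)
← 1875-06-11
→ dayspinner.closeout()
← 1875-06-30
→ dayspinner.lunge(33)
← 1878-03-30

Answer: 1874-08-16


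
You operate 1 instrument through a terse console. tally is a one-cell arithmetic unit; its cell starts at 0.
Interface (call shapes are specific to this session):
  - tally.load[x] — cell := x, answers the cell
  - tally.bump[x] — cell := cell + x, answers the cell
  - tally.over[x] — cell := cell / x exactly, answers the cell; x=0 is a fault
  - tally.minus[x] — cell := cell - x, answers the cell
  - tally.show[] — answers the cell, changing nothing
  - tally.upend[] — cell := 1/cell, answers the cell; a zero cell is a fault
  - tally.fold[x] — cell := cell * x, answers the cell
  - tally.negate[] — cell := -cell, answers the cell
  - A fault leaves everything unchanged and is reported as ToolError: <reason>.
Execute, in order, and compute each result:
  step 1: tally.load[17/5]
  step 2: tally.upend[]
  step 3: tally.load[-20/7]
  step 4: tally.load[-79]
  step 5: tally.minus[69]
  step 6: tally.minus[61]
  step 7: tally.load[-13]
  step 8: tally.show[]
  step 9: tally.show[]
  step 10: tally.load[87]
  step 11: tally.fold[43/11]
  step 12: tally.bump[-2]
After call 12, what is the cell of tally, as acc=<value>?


CALL tally.load[x: 17/5]
RET  17/5
CALL tally.upend[]
RET  5/17
CALL tally.load[x: -20/7]
RET  -20/7
CALL tally.load[x: -79]
RET  -79
CALL tally.minus[x: 69]
RET  -148
CALL tally.minus[x: 61]
RET  -209
CALL tally.load[x: -13]
RET  -13
CALL tally.show[]
RET  -13
CALL tally.show[]
RET  -13
CALL tally.load[x: 87]
RET  87
CALL tally.fold[x: 43/11]
RET  3741/11
CALL tally.bump[x: -2]
RET  3719/11

Answer: acc=3719/11


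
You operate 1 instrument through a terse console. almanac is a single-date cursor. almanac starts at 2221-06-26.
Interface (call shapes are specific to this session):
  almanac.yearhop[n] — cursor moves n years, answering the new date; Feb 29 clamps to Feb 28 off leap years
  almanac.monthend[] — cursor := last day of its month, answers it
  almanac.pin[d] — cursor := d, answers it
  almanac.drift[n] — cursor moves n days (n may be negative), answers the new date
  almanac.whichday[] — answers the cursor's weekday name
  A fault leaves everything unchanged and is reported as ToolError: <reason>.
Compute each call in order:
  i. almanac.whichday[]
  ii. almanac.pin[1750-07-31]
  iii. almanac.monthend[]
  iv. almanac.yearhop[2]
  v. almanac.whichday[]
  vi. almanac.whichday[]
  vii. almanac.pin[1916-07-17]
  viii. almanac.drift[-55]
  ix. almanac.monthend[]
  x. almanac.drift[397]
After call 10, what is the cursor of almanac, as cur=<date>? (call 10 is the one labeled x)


Answer: cur=1917-07-02

Derivation:
Using almanac.whichday(), and observe Tuesday.
I run almanac.pin with d→1750-07-31, giving 1750-07-31.
Invoking almanac.monthend, → 1750-07-31.
Using almanac.yearhop with n→2, yielding 1752-07-31.
I use almanac.whichday, and observe Monday.
I call almanac.whichday, which returns Monday.
I use almanac.pin with d→1916-07-17: 1916-07-17.
Invoking almanac.drift with n→-55, and get 1916-05-23.
I run almanac.monthend, yielding 1916-05-31.
I run almanac.drift with n→397, giving 1917-07-02.


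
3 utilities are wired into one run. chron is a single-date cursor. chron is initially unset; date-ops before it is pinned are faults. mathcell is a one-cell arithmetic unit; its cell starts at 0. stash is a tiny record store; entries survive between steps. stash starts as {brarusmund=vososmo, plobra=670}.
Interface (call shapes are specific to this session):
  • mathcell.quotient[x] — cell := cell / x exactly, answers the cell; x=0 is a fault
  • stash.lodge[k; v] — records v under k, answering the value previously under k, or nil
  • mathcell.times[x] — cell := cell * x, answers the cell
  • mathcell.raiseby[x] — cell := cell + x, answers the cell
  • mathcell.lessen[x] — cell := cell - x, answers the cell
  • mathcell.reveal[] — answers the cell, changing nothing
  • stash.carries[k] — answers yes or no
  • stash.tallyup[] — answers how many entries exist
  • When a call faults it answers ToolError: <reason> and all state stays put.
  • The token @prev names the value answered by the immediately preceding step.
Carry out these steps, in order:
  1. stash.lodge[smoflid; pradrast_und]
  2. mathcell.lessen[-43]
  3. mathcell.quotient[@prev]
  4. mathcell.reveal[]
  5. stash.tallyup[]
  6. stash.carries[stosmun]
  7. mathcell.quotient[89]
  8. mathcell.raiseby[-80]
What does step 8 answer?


Answer: -7119/89

Derivation:
;; 1. stash.lodge(k=smoflid, v=pradrast_und) => nil
;; 2. mathcell.lessen(x=-43) => 43
;; 3. mathcell.quotient(x=@prev) => 1
;; 4. mathcell.reveal() => 1
;; 5. stash.tallyup() => 3
;; 6. stash.carries(k=stosmun) => no
;; 7. mathcell.quotient(x=89) => 1/89
;; 8. mathcell.raiseby(x=-80) => -7119/89


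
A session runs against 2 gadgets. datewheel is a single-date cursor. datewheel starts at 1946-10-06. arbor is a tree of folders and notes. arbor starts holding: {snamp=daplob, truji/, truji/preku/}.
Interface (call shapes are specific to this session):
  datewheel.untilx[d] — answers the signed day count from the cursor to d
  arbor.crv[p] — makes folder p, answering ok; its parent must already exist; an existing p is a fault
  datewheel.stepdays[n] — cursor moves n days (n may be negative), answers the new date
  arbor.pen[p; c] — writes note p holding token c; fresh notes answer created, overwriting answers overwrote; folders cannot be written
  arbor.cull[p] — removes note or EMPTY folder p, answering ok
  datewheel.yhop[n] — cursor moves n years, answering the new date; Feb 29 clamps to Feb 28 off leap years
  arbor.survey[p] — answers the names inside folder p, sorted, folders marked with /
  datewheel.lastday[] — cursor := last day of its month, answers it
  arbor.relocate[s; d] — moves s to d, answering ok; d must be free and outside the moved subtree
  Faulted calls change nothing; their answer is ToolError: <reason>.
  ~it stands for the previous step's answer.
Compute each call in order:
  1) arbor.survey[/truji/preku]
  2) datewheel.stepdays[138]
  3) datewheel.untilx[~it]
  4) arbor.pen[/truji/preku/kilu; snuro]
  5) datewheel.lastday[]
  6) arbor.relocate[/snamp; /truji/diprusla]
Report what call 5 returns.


Act: arbor.survey[p: /truji/preku]
Obs: []
Act: datewheel.stepdays[n: 138]
Obs: 1947-02-21
Act: datewheel.untilx[d: ~it]
Obs: 0
Act: arbor.pen[p: /truji/preku/kilu; c: snuro]
Obs: created
Act: datewheel.lastday[]
Obs: 1947-02-28
Act: arbor.relocate[s: /snamp; d: /truji/diprusla]
Obs: ok

Answer: 1947-02-28


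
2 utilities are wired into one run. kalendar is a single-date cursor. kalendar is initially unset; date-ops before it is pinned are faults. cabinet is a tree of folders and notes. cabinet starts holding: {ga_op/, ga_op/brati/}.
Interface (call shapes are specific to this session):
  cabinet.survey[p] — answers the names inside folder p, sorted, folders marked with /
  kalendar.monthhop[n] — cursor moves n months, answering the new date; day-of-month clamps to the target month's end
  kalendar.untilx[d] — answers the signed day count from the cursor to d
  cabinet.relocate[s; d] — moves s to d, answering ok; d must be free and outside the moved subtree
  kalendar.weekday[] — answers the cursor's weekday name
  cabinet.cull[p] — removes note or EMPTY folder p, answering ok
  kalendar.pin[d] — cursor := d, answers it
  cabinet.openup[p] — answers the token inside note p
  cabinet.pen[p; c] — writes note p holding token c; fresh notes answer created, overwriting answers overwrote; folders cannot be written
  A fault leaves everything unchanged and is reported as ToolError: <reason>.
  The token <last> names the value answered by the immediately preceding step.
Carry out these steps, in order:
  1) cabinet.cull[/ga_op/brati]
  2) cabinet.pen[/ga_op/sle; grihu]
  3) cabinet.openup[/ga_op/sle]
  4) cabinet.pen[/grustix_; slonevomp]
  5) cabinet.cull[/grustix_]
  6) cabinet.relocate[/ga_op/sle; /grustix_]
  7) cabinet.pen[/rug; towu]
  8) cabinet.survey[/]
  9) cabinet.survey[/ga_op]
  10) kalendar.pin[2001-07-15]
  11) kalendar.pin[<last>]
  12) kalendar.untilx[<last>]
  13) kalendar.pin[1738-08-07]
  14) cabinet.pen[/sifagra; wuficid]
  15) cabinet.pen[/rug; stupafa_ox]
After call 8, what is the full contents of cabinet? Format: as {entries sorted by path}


% 1. cabinet.cull(/ga_op/brati) == ok
% 2. cabinet.pen(/ga_op/sle, grihu) == created
% 3. cabinet.openup(/ga_op/sle) == grihu
% 4. cabinet.pen(/grustix_, slonevomp) == created
% 5. cabinet.cull(/grustix_) == ok
% 6. cabinet.relocate(/ga_op/sle, /grustix_) == ok
% 7. cabinet.pen(/rug, towu) == created
% 8. cabinet.survey(/) == [ga_op/, grustix_, rug]
% 9. cabinet.survey(/ga_op) == []
% 10. kalendar.pin(2001-07-15) == 2001-07-15
% 11. kalendar.pin(<last>) == 2001-07-15
% 12. kalendar.untilx(<last>) == 0
% 13. kalendar.pin(1738-08-07) == 1738-08-07
% 14. cabinet.pen(/sifagra, wuficid) == created
% 15. cabinet.pen(/rug, stupafa_ox) == overwrote

Answer: {ga_op/, grustix_=grihu, rug=towu}


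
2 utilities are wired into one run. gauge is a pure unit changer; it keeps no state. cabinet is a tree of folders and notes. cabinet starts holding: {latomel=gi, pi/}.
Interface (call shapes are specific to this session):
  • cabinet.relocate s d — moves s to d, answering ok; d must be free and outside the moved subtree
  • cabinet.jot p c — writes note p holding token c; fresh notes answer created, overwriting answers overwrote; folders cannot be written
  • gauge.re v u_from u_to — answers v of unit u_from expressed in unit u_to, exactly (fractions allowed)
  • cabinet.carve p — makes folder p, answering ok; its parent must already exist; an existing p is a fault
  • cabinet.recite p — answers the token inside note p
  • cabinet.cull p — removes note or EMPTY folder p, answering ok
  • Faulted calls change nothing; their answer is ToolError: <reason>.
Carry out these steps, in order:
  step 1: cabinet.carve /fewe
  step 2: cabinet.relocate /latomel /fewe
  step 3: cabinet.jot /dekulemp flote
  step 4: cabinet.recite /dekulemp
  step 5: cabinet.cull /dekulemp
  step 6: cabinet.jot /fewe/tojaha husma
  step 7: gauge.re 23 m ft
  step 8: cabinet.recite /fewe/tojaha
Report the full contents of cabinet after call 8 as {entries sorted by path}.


Answer: {fewe/, fewe/tojaha=husma, latomel=gi, pi/}

Derivation:
>> cabinet.carve(p='/fewe')
<< ok
>> cabinet.relocate(s='/latomel', d='/fewe')
<< ToolError: exists
>> cabinet.jot(p='/dekulemp', c='flote')
<< created
>> cabinet.recite(p='/dekulemp')
<< flote
>> cabinet.cull(p='/dekulemp')
<< ok
>> cabinet.jot(p='/fewe/tojaha', c='husma')
<< created
>> gauge.re(v='23', u_from='m', u_to='ft')
<< 28750/381
>> cabinet.recite(p='/fewe/tojaha')
<< husma


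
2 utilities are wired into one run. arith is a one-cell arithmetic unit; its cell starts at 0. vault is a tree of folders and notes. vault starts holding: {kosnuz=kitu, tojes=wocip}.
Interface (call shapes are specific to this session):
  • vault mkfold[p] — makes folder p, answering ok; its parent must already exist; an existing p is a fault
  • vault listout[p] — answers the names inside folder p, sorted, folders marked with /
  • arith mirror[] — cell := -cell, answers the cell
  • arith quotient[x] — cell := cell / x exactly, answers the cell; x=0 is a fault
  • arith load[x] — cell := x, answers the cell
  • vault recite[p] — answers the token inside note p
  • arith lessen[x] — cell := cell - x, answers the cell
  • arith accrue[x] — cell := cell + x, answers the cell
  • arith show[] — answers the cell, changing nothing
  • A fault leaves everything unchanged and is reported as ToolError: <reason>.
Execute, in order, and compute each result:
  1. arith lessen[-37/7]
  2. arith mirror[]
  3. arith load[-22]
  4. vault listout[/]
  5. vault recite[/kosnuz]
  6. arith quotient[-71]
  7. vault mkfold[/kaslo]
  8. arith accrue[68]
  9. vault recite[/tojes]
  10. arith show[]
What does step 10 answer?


Answer: 4850/71

Derivation:
>> arith lessen(x=-37/7)
<< 37/7
>> arith mirror()
<< -37/7
>> arith load(x=-22)
<< -22
>> vault listout(p=/)
<< [kosnuz, tojes]
>> vault recite(p=/kosnuz)
<< kitu
>> arith quotient(x=-71)
<< 22/71
>> vault mkfold(p=/kaslo)
<< ok
>> arith accrue(x=68)
<< 4850/71
>> vault recite(p=/tojes)
<< wocip
>> arith show()
<< 4850/71


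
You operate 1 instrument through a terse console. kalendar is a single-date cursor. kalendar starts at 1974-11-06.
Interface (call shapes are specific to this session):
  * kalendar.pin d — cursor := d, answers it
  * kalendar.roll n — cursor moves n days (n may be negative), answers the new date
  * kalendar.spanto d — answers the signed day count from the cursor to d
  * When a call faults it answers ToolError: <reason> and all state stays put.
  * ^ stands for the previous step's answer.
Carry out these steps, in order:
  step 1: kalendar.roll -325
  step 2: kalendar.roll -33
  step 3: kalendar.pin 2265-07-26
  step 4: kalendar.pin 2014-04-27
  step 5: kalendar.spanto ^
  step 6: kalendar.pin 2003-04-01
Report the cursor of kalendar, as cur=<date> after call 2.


% roll(n: -325) == 1973-12-16
% roll(n: -33) == 1973-11-13
% pin(d: 2265-07-26) == 2265-07-26
% pin(d: 2014-04-27) == 2014-04-27
% spanto(d: ^) == 0
% pin(d: 2003-04-01) == 2003-04-01

Answer: cur=1973-11-13


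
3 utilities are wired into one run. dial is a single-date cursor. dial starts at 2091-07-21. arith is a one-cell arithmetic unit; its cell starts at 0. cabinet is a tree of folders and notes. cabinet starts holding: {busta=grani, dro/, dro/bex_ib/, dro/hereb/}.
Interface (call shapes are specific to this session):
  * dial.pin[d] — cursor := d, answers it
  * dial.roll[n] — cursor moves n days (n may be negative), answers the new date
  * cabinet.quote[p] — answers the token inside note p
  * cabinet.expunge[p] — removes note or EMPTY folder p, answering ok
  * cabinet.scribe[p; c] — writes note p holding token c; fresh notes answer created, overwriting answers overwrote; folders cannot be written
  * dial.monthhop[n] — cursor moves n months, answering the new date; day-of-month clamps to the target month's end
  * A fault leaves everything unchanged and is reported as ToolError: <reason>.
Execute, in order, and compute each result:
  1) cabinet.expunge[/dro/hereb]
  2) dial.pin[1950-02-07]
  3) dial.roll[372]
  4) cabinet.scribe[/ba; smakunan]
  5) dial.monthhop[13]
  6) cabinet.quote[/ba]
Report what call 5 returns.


Answer: 1952-03-14

Derivation:
[in] expunge p→/dro/hereb
:: ok
[in] pin d→1950-02-07
:: 1950-02-07
[in] roll n→372
:: 1951-02-14
[in] scribe p→/ba c→smakunan
:: created
[in] monthhop n→13
:: 1952-03-14
[in] quote p→/ba
:: smakunan


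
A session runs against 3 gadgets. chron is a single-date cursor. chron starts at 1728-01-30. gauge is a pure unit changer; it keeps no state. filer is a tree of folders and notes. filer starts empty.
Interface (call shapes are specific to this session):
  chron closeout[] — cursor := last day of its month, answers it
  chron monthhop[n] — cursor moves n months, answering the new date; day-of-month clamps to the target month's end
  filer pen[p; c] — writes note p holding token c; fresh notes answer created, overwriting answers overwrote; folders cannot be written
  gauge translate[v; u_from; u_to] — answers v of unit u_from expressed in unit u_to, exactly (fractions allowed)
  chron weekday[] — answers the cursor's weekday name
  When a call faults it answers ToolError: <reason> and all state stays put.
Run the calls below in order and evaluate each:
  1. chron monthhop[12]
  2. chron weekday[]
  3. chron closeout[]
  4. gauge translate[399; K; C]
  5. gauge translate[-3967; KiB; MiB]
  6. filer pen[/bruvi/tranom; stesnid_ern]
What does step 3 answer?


Answer: 1729-01-31

Derivation:
Now I run chron monthhop with n→12, and see 1729-01-30.
I run chron weekday(), giving Sunday.
Calling chron closeout(), → 1729-01-31.
I run gauge translate with v→399, u_from→K, u_to→C, yielding 2517/20.
Calling gauge translate with v→-3967, u_from→KiB, u_to→MiB, — result: -3967/1024.
Invoking filer pen with p→/bruvi/tranom, c→stesnid_ern, and observe ToolError: no parent.


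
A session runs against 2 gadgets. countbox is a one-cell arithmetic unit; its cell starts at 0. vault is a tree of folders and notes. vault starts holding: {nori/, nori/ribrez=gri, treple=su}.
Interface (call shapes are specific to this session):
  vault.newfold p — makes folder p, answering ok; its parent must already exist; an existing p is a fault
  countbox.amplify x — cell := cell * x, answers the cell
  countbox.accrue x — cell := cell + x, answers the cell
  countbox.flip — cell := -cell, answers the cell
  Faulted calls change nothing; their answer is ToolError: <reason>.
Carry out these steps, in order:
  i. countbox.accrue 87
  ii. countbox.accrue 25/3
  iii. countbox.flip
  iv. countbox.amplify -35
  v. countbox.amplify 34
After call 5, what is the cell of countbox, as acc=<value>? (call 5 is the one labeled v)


Answer: acc=340340/3

Derivation:
~$ countbox.accrue x='87'
= 87
~$ countbox.accrue x='25/3'
= 286/3
~$ countbox.flip
= -286/3
~$ countbox.amplify x='-35'
= 10010/3
~$ countbox.amplify x='34'
= 340340/3


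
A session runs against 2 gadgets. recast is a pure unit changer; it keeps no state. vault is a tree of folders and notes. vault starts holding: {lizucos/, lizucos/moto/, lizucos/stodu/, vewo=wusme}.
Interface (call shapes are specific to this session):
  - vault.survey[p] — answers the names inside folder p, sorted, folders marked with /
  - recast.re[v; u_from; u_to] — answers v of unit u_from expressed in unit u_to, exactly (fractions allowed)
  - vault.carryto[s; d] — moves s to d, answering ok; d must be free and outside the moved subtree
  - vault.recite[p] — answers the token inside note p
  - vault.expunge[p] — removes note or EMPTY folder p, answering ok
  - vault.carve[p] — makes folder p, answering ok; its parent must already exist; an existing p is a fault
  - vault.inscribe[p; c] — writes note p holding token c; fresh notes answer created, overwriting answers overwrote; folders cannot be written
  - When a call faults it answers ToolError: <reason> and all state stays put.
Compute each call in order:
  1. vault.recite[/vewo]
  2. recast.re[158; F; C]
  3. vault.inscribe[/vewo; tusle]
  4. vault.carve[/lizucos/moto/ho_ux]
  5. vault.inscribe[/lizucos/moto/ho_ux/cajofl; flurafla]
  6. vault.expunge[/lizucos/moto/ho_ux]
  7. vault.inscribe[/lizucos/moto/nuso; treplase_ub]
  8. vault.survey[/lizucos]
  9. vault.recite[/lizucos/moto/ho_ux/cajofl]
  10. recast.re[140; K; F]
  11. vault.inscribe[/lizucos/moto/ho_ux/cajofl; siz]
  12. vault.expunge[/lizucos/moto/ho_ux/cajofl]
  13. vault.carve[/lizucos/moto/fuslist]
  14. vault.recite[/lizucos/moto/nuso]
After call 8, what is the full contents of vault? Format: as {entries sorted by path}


>>> vault.recite p='/vewo'
:: wusme
>>> recast.re v='158' u_from='F' u_to='C'
:: 70
>>> vault.inscribe p='/vewo' c='tusle'
:: overwrote
>>> vault.carve p='/lizucos/moto/ho_ux'
:: ok
>>> vault.inscribe p='/lizucos/moto/ho_ux/cajofl' c='flurafla'
:: created
>>> vault.expunge p='/lizucos/moto/ho_ux'
:: ToolError: not empty
>>> vault.inscribe p='/lizucos/moto/nuso' c='treplase_ub'
:: created
>>> vault.survey p='/lizucos'
:: [moto/, stodu/]
>>> vault.recite p='/lizucos/moto/ho_ux/cajofl'
:: flurafla
>>> recast.re v='140' u_from='K' u_to='F'
:: -20767/100
>>> vault.inscribe p='/lizucos/moto/ho_ux/cajofl' c='siz'
:: overwrote
>>> vault.expunge p='/lizucos/moto/ho_ux/cajofl'
:: ok
>>> vault.carve p='/lizucos/moto/fuslist'
:: ok
>>> vault.recite p='/lizucos/moto/nuso'
:: treplase_ub

Answer: {lizucos/, lizucos/moto/, lizucos/moto/ho_ux/, lizucos/moto/ho_ux/cajofl=flurafla, lizucos/moto/nuso=treplase_ub, lizucos/stodu/, vewo=tusle}


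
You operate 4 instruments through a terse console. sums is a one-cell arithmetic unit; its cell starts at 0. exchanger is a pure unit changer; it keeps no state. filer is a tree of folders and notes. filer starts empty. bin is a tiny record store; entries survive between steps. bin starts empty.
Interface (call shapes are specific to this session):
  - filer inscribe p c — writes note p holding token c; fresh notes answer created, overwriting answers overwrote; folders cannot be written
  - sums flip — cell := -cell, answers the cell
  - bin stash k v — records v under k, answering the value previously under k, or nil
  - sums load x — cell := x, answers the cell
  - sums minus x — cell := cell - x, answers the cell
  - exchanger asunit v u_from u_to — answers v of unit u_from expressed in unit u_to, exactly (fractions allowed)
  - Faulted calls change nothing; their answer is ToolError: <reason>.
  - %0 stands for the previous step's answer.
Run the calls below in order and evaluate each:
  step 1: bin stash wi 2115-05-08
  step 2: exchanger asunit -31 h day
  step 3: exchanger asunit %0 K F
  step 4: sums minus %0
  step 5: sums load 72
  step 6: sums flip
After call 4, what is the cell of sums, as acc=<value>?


;; 1. bin stash(k→wi, v→2115-05-08) ~> nil
;; 2. exchanger asunit(v→-31, u_from→h, u_to→day) ~> -31/24
;; 3. exchanger asunit(v→%0, u_from→K, u_to→F) ~> -92399/200
;; 4. sums minus(x→%0) ~> 92399/200
;; 5. sums load(x→72) ~> 72
;; 6. sums flip() ~> -72

Answer: acc=92399/200


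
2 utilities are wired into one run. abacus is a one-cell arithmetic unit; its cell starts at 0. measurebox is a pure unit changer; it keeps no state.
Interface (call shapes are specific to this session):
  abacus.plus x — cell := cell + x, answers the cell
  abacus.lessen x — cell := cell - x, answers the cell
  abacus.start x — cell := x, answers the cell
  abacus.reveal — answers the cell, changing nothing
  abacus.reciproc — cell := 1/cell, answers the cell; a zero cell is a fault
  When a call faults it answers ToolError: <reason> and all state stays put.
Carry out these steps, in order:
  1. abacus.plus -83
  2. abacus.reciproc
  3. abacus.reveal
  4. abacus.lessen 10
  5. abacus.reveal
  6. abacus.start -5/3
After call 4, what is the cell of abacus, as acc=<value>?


;; plus(-83) -> -83
;; reciproc() -> -1/83
;; reveal() -> -1/83
;; lessen(10) -> -831/83
;; reveal() -> -831/83
;; start(-5/3) -> -5/3

Answer: acc=-831/83


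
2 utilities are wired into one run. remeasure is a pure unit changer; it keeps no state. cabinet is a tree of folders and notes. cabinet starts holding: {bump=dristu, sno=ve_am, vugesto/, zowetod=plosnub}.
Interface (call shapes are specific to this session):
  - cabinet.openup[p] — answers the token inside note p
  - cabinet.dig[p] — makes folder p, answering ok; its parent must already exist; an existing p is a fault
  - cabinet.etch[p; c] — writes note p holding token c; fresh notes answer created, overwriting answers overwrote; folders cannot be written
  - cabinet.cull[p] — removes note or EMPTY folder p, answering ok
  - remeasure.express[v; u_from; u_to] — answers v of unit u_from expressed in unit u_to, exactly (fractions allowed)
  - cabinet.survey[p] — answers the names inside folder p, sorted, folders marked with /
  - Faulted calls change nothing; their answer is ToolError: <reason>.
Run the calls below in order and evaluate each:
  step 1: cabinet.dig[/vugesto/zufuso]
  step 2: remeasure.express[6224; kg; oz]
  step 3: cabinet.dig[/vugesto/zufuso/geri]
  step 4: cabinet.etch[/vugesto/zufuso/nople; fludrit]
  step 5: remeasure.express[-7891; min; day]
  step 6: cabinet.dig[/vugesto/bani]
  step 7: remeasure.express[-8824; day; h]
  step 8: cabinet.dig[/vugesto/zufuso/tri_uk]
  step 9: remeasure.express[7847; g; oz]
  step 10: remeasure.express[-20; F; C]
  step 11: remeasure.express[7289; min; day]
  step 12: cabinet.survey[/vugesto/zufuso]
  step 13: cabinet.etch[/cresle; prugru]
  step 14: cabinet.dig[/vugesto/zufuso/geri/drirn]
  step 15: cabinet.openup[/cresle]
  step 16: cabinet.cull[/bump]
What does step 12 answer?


! 1. dig(p→/vugesto/zufuso) ~> ok
! 2. express(v→6224, u_from→kg, u_to→oz) ~> 9958400000000/45359237
! 3. dig(p→/vugesto/zufuso/geri) ~> ok
! 4. etch(p→/vugesto/zufuso/nople, c→fludrit) ~> created
! 5. express(v→-7891, u_from→min, u_to→day) ~> -7891/1440
! 6. dig(p→/vugesto/bani) ~> ok
! 7. express(v→-8824, u_from→day, u_to→h) ~> -211776
! 8. dig(p→/vugesto/zufuso/tri_uk) ~> ok
! 9. express(v→7847, u_from→g, u_to→oz) ~> 1793600000/6479891
! 10. express(v→-20, u_from→F, u_to→C) ~> -260/9
! 11. express(v→7289, u_from→min, u_to→day) ~> 7289/1440
! 12. survey(p→/vugesto/zufuso) ~> [geri/, nople, tri_uk/]
! 13. etch(p→/cresle, c→prugru) ~> created
! 14. dig(p→/vugesto/zufuso/geri/drirn) ~> ok
! 15. openup(p→/cresle) ~> prugru
! 16. cull(p→/bump) ~> ok

Answer: [geri/, nople, tri_uk/]
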